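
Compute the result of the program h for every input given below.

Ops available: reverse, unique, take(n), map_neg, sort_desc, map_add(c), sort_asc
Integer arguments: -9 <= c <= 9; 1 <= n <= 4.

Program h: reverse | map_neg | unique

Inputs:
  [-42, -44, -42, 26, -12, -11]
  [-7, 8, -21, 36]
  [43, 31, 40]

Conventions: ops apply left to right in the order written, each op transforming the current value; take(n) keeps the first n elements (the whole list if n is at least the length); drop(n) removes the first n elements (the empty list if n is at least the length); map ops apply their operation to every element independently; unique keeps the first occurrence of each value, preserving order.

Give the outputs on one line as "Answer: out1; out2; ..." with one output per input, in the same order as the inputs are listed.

[11, 12, -26, 42, 44]; [-36, 21, -8, 7]; [-40, -31, -43]

Execution, op by op:
  [-42, -44, -42, 26, -12, -11] -> [-11, -12, 26, -42, -44, -42] -> [11, 12, -26, 42, 44, 42] -> [11, 12, -26, 42, 44]
  [-7, 8, -21, 36] -> [36, -21, 8, -7] -> [-36, 21, -8, 7] -> [-36, 21, -8, 7]
  [43, 31, 40] -> [40, 31, 43] -> [-40, -31, -43] -> [-40, -31, -43]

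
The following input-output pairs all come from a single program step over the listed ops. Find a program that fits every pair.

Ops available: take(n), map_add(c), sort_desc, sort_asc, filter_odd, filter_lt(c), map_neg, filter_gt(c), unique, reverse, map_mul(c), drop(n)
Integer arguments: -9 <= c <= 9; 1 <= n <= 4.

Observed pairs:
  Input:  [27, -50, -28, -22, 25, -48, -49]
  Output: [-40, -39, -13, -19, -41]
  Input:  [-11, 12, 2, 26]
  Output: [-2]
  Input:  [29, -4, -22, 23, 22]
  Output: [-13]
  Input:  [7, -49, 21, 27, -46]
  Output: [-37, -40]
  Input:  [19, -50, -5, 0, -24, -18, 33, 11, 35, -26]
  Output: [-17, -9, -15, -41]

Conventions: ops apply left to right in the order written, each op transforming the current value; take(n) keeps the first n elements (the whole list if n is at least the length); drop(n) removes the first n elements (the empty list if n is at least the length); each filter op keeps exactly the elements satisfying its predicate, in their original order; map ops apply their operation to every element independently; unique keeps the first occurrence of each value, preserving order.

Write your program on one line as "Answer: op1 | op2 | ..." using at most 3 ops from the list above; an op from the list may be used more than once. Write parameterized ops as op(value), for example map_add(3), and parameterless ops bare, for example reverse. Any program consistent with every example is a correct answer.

map_add(9) | filter_lt(4) | reverse

Check, running the answer program on each example:
  [27, -50, -28, -22, 25, -48, -49] -> [36, -41, -19, -13, 34, -39, -40] -> [-41, -19, -13, -39, -40] -> [-40, -39, -13, -19, -41]
  [-11, 12, 2, 26] -> [-2, 21, 11, 35] -> [-2] -> [-2]
  [29, -4, -22, 23, 22] -> [38, 5, -13, 32, 31] -> [-13] -> [-13]
  [7, -49, 21, 27, -46] -> [16, -40, 30, 36, -37] -> [-40, -37] -> [-37, -40]
  [19, -50, -5, 0, -24, -18, 33, 11, 35, -26] -> [28, -41, 4, 9, -15, -9, 42, 20, 44, -17] -> [-41, -15, -9, -17] -> [-17, -9, -15, -41]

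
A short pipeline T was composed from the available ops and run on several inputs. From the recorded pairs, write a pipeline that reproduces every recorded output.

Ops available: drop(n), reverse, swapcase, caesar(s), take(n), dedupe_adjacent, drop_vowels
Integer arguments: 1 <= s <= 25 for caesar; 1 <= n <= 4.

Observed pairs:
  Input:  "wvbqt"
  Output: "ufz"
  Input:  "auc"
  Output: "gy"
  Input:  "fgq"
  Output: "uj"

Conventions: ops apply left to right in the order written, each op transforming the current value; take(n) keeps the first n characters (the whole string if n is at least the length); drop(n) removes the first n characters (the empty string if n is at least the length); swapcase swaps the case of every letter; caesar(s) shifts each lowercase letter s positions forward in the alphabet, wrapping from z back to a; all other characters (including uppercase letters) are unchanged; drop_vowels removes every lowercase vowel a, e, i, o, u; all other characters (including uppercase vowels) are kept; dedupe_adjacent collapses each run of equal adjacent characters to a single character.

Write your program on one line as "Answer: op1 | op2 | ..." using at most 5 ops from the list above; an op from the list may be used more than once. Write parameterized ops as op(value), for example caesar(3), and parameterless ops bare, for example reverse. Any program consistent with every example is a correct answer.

caesar(8) | take(4) | drop_vowels | reverse | caesar(22)

Check, running the answer program on each example:
  "wvbqt" -> "edjyb" -> "edjy" -> "djy" -> "yjd" -> "ufz"
  "auc" -> "ick" -> "ick" -> "ck" -> "kc" -> "gy"
  "fgq" -> "noy" -> "noy" -> "ny" -> "yn" -> "uj"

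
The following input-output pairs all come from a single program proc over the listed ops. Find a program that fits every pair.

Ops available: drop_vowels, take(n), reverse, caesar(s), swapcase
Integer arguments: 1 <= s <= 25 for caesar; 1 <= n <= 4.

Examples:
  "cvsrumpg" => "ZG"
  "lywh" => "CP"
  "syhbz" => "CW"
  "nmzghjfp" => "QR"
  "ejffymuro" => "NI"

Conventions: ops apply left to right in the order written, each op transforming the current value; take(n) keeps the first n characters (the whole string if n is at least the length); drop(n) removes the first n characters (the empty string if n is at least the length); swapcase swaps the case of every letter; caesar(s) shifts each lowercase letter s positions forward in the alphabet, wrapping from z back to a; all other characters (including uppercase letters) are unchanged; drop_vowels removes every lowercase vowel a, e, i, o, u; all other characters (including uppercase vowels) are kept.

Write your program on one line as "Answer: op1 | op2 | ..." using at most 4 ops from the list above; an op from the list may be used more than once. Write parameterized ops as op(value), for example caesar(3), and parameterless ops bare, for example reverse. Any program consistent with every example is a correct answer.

caesar(4) | take(2) | reverse | swapcase

Check, running the answer program on each example:
  "cvsrumpg" -> "gzwvyqtk" -> "gz" -> "zg" -> "ZG"
  "lywh" -> "pcal" -> "pc" -> "cp" -> "CP"
  "syhbz" -> "wclfd" -> "wc" -> "cw" -> "CW"
  "nmzghjfp" -> "rqdklnjt" -> "rq" -> "qr" -> "QR"
  "ejffymuro" -> "injjcqyvs" -> "in" -> "ni" -> "NI"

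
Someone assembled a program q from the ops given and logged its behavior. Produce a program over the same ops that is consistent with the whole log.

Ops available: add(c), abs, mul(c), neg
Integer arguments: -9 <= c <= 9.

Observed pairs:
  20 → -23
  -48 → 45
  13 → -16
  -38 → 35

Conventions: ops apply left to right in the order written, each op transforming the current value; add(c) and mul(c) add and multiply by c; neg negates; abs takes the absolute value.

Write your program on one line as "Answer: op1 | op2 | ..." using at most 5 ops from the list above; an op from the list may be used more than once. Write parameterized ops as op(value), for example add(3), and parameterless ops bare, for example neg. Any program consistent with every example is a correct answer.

add(6) | add(-2) | add(-1) | neg

Check, running the answer program on each example:
  20 -> 26 -> 24 -> 23 -> -23
  -48 -> -42 -> -44 -> -45 -> 45
  13 -> 19 -> 17 -> 16 -> -16
  -38 -> -32 -> -34 -> -35 -> 35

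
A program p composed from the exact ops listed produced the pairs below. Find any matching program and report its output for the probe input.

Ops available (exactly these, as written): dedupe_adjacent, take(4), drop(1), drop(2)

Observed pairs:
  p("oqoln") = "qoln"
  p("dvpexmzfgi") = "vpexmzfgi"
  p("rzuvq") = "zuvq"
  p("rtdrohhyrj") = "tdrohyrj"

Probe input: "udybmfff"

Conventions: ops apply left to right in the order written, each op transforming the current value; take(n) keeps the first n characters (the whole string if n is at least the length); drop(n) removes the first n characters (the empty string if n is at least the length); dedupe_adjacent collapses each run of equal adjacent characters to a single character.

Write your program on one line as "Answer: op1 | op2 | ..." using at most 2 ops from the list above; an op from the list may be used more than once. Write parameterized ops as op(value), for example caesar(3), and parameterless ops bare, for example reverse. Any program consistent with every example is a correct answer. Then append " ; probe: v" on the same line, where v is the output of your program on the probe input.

dedupe_adjacent | drop(1) ; probe: "dybmf"

Check, running the answer program on each example:
  "oqoln" -> "oqoln" -> "qoln"
  "dvpexmzfgi" -> "dvpexmzfgi" -> "vpexmzfgi"
  "rzuvq" -> "rzuvq" -> "zuvq"
  "rtdrohhyrj" -> "rtdrohyrj" -> "tdrohyrj"
  probe: "udybmfff" -> "udybmf" -> "dybmf"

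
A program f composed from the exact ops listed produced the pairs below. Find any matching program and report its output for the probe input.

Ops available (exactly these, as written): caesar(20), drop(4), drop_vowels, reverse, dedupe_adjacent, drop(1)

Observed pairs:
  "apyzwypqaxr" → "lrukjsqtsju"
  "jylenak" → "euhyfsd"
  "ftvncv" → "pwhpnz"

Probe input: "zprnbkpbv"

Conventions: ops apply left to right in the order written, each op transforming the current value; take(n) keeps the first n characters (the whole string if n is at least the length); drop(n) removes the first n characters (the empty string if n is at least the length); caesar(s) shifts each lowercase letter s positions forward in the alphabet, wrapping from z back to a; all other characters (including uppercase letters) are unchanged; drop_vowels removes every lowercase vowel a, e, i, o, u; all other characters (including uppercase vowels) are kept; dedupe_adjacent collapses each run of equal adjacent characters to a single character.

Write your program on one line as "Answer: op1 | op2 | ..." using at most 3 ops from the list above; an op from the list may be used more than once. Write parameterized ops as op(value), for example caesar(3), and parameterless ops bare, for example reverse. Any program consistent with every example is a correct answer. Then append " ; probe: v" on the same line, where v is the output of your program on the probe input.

caesar(20) | reverse ; probe: "pvjevhljt"

Check, running the answer program on each example:
  "apyzwypqaxr" -> "ujstqsjkurl" -> "lrukjsqtsju"
  "jylenak" -> "dsfyhue" -> "euhyfsd"
  "ftvncv" -> "znphwp" -> "pwhpnz"
  probe: "zprnbkpbv" -> "tjlhvejvp" -> "pvjevhljt"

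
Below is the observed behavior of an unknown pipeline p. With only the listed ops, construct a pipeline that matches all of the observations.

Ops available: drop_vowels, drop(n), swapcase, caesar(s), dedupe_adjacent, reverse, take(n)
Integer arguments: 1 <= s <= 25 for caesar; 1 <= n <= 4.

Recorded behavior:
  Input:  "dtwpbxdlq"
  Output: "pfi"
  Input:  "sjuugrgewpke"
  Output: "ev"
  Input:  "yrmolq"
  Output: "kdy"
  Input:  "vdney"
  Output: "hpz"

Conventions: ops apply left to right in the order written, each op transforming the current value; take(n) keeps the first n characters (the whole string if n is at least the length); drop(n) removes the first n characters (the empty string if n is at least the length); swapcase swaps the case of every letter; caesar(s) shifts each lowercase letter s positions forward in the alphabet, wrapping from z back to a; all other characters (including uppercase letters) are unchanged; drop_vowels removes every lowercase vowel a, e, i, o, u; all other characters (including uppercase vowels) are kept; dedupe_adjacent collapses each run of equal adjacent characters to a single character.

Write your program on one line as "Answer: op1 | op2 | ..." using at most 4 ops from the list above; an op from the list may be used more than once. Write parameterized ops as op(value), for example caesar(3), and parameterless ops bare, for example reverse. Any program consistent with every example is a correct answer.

take(4) | drop_vowels | caesar(12) | take(3)

Check, running the answer program on each example:
  "dtwpbxdlq" -> "dtwp" -> "dtwp" -> "pfib" -> "pfi"
  "sjuugrgewpke" -> "sjuu" -> "sj" -> "ev" -> "ev"
  "yrmolq" -> "yrmo" -> "yrm" -> "kdy" -> "kdy"
  "vdney" -> "vdne" -> "vdn" -> "hpz" -> "hpz"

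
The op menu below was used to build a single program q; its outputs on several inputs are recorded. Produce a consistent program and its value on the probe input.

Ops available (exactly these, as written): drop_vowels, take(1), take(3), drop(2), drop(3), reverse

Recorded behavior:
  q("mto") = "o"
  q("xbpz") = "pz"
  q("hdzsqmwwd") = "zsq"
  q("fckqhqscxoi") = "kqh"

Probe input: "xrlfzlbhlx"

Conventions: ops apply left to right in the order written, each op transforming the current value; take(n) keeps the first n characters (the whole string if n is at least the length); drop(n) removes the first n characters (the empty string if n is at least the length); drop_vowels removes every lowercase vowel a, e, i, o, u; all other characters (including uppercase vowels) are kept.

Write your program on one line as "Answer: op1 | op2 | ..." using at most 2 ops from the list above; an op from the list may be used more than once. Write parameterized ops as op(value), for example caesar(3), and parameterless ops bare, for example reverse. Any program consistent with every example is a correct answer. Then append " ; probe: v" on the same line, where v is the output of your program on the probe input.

drop(2) | take(3) ; probe: "lfz"

Check, running the answer program on each example:
  "mto" -> "o" -> "o"
  "xbpz" -> "pz" -> "pz"
  "hdzsqmwwd" -> "zsqmwwd" -> "zsq"
  "fckqhqscxoi" -> "kqhqscxoi" -> "kqh"
  probe: "xrlfzlbhlx" -> "lfzlbhlx" -> "lfz"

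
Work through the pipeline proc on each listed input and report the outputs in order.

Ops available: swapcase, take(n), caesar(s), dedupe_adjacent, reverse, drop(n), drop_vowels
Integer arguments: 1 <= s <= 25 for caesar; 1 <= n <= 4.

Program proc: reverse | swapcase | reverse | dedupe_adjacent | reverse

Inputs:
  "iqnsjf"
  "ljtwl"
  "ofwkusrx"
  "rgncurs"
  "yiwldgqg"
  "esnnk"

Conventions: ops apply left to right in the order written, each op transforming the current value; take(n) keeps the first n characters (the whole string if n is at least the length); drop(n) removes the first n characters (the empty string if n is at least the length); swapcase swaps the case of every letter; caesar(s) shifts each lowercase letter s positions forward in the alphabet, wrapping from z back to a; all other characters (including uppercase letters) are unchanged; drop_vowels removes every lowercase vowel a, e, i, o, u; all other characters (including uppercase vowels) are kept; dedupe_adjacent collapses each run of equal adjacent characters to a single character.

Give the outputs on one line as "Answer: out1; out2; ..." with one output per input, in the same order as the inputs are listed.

"FJSNQI"; "LWTJL"; "XRSUKWFO"; "SRUCNGR"; "GQGDLWIY"; "KNSE"

Execution, op by op:
  "iqnsjf" -> "fjsnqi" -> "FJSNQI" -> "IQNSJF" -> "IQNSJF" -> "FJSNQI"
  "ljtwl" -> "lwtjl" -> "LWTJL" -> "LJTWL" -> "LJTWL" -> "LWTJL"
  "ofwkusrx" -> "xrsukwfo" -> "XRSUKWFO" -> "OFWKUSRX" -> "OFWKUSRX" -> "XRSUKWFO"
  "rgncurs" -> "srucngr" -> "SRUCNGR" -> "RGNCURS" -> "RGNCURS" -> "SRUCNGR"
  "yiwldgqg" -> "gqgdlwiy" -> "GQGDLWIY" -> "YIWLDGQG" -> "YIWLDGQG" -> "GQGDLWIY"
  "esnnk" -> "knnse" -> "KNNSE" -> "ESNNK" -> "ESNK" -> "KNSE"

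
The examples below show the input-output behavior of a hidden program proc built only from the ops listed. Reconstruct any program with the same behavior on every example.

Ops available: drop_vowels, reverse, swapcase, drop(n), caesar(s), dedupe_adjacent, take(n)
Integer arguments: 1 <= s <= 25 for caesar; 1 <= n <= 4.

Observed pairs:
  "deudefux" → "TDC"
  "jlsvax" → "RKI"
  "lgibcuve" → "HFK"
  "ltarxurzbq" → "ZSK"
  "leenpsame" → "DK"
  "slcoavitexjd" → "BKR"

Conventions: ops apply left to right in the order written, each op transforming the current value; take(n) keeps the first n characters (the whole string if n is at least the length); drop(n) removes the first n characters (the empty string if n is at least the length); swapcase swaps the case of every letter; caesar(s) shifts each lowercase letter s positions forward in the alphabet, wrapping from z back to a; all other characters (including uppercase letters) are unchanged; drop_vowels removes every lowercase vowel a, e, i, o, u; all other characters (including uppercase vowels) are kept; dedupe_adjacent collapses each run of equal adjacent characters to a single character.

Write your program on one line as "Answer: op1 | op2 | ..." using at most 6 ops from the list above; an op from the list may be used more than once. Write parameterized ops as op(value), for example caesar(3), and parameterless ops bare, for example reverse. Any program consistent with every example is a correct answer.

caesar(25) | take(3) | dedupe_adjacent | swapcase | reverse

Check, running the answer program on each example:
  "deudefux" -> "cdtcdetw" -> "cdt" -> "cdt" -> "CDT" -> "TDC"
  "jlsvax" -> "ikruzw" -> "ikr" -> "ikr" -> "IKR" -> "RKI"
  "lgibcuve" -> "kfhabtud" -> "kfh" -> "kfh" -> "KFH" -> "HFK"
  "ltarxurzbq" -> "kszqwtqyap" -> "ksz" -> "ksz" -> "KSZ" -> "ZSK"
  "leenpsame" -> "kddmorzld" -> "kdd" -> "kd" -> "KD" -> "DK"
  "slcoavitexjd" -> "rkbnzuhsdwic" -> "rkb" -> "rkb" -> "RKB" -> "BKR"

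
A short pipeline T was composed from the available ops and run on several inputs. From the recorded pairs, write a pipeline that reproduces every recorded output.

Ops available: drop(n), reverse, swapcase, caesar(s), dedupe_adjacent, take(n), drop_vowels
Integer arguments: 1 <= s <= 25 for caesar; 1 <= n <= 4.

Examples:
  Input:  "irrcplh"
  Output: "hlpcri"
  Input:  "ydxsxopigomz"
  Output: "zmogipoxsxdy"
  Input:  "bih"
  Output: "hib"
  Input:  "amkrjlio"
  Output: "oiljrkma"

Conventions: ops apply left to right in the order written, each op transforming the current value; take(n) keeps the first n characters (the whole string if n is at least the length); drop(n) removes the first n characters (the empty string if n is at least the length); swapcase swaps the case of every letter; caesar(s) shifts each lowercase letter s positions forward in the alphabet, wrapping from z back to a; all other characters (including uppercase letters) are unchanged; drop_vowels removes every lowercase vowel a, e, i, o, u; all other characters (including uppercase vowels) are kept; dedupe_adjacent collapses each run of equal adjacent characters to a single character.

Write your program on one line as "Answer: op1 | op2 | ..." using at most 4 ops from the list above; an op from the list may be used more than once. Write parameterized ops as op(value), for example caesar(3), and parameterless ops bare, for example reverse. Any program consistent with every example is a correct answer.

swapcase | reverse | swapcase | dedupe_adjacent

Check, running the answer program on each example:
  "irrcplh" -> "IRRCPLH" -> "HLPCRRI" -> "hlpcrri" -> "hlpcri"
  "ydxsxopigomz" -> "YDXSXOPIGOMZ" -> "ZMOGIPOXSXDY" -> "zmogipoxsxdy" -> "zmogipoxsxdy"
  "bih" -> "BIH" -> "HIB" -> "hib" -> "hib"
  "amkrjlio" -> "AMKRJLIO" -> "OILJRKMA" -> "oiljrkma" -> "oiljrkma"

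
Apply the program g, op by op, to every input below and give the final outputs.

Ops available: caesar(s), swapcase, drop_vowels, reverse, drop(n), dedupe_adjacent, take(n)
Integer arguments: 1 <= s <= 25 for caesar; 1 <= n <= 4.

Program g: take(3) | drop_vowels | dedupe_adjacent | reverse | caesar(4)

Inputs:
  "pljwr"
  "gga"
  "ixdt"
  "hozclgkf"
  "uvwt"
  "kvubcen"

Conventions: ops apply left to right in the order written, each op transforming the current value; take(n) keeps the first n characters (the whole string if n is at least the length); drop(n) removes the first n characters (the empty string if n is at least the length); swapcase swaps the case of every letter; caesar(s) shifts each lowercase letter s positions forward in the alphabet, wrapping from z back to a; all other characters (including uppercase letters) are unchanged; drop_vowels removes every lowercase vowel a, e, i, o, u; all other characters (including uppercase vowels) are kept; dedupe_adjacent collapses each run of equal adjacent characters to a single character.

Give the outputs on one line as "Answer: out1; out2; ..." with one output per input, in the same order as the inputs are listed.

Execution, op by op:
  "pljwr" -> "plj" -> "plj" -> "plj" -> "jlp" -> "npt"
  "gga" -> "gga" -> "gg" -> "g" -> "g" -> "k"
  "ixdt" -> "ixd" -> "xd" -> "xd" -> "dx" -> "hb"
  "hozclgkf" -> "hoz" -> "hz" -> "hz" -> "zh" -> "dl"
  "uvwt" -> "uvw" -> "vw" -> "vw" -> "wv" -> "az"
  "kvubcen" -> "kvu" -> "kv" -> "kv" -> "vk" -> "zo"

"npt"; "k"; "hb"; "dl"; "az"; "zo"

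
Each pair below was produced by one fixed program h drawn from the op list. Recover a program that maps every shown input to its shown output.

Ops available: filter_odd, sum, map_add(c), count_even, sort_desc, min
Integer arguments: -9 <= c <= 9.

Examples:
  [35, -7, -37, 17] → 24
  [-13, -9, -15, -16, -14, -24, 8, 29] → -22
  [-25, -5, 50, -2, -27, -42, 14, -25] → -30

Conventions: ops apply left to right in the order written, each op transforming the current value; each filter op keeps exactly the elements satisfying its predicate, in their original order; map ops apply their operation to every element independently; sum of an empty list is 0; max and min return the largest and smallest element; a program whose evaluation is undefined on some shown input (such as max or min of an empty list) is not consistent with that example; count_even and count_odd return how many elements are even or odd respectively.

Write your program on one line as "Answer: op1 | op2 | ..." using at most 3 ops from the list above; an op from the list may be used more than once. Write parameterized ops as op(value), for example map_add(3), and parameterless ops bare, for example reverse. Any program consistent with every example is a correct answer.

map_add(-1) | map_add(5) | sum

Check, running the answer program on each example:
  [35, -7, -37, 17] -> [34, -8, -38, 16] -> [39, -3, -33, 21] -> 24
  [-13, -9, -15, -16, -14, -24, 8, 29] -> [-14, -10, -16, -17, -15, -25, 7, 28] -> [-9, -5, -11, -12, -10, -20, 12, 33] -> -22
  [-25, -5, 50, -2, -27, -42, 14, -25] -> [-26, -6, 49, -3, -28, -43, 13, -26] -> [-21, -1, 54, 2, -23, -38, 18, -21] -> -30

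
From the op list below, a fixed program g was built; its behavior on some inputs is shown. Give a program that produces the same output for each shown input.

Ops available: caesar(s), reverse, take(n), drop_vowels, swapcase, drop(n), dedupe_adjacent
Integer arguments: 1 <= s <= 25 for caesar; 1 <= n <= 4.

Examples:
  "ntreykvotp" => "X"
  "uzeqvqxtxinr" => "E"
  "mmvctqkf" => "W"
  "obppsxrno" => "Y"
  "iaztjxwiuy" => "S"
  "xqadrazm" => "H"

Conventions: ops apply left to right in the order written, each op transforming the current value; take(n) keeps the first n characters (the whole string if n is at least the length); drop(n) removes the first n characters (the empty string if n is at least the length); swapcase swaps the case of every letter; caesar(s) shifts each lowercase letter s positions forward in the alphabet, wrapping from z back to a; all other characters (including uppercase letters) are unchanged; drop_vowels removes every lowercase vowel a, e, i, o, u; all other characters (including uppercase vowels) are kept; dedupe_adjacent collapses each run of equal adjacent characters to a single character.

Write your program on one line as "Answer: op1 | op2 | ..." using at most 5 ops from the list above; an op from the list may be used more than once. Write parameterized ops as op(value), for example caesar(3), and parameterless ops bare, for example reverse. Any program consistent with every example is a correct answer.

caesar(10) | dedupe_adjacent | swapcase | take(1)

Check, running the answer program on each example:
  "ntreykvotp" -> "xdboiufydz" -> "xdboiufydz" -> "XDBOIUFYDZ" -> "X"
  "uzeqvqxtxinr" -> "ejoafahdhsxb" -> "ejoafahdhsxb" -> "EJOAFAHDHSXB" -> "E"
  "mmvctqkf" -> "wwfmdaup" -> "wfmdaup" -> "WFMDAUP" -> "W"
  "obppsxrno" -> "ylzzchbxy" -> "ylzchbxy" -> "YLZCHBXY" -> "Y"
  "iaztjxwiuy" -> "skjdthgsei" -> "skjdthgsei" -> "SKJDTHGSEI" -> "S"
  "xqadrazm" -> "haknbkjw" -> "haknbkjw" -> "HAKNBKJW" -> "H"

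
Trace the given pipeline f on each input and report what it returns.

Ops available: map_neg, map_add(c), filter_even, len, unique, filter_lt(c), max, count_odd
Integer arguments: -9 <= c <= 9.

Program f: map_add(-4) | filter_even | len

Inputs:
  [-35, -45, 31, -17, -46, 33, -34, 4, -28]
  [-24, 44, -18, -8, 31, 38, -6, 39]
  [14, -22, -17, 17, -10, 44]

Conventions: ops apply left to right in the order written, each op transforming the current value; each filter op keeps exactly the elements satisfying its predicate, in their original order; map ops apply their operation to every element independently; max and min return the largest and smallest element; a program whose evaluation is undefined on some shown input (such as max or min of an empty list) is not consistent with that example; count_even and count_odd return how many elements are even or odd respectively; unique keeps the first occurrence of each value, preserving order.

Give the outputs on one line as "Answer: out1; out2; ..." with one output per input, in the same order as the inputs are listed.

Execution, op by op:
  [-35, -45, 31, -17, -46, 33, -34, 4, -28] -> [-39, -49, 27, -21, -50, 29, -38, 0, -32] -> [-50, -38, 0, -32] -> 4
  [-24, 44, -18, -8, 31, 38, -6, 39] -> [-28, 40, -22, -12, 27, 34, -10, 35] -> [-28, 40, -22, -12, 34, -10] -> 6
  [14, -22, -17, 17, -10, 44] -> [10, -26, -21, 13, -14, 40] -> [10, -26, -14, 40] -> 4

4; 6; 4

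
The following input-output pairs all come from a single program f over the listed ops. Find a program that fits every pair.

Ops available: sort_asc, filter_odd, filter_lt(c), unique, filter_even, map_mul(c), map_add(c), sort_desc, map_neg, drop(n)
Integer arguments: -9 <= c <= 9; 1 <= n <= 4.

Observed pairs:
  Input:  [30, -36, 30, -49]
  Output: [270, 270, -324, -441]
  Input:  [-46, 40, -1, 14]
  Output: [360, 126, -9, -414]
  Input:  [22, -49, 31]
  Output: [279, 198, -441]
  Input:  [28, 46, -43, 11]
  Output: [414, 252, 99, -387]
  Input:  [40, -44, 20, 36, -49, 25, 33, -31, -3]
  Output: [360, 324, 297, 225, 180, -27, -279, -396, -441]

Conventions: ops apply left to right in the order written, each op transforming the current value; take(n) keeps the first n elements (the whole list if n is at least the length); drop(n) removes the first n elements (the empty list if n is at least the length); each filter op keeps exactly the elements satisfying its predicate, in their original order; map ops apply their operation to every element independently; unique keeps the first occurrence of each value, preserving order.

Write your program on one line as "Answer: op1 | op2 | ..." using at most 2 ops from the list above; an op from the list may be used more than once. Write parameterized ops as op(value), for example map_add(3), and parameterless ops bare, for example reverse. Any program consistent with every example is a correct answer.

sort_desc | map_mul(9)

Check, running the answer program on each example:
  [30, -36, 30, -49] -> [30, 30, -36, -49] -> [270, 270, -324, -441]
  [-46, 40, -1, 14] -> [40, 14, -1, -46] -> [360, 126, -9, -414]
  [22, -49, 31] -> [31, 22, -49] -> [279, 198, -441]
  [28, 46, -43, 11] -> [46, 28, 11, -43] -> [414, 252, 99, -387]
  [40, -44, 20, 36, -49, 25, 33, -31, -3] -> [40, 36, 33, 25, 20, -3, -31, -44, -49] -> [360, 324, 297, 225, 180, -27, -279, -396, -441]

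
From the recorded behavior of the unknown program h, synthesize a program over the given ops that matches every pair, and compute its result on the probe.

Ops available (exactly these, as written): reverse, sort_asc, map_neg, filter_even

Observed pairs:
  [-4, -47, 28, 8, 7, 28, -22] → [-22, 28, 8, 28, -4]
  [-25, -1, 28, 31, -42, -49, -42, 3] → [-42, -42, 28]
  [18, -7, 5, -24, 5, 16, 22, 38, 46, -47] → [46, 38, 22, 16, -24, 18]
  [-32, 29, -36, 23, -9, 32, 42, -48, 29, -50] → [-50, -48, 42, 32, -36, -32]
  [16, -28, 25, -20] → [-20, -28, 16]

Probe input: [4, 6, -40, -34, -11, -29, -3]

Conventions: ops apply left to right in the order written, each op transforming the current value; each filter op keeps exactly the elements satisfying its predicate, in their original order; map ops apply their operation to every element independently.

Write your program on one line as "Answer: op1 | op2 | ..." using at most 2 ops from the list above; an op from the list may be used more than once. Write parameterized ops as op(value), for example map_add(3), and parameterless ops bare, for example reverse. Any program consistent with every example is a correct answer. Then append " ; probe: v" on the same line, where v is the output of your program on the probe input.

filter_even | reverse ; probe: [-34, -40, 6, 4]

Check, running the answer program on each example:
  [-4, -47, 28, 8, 7, 28, -22] -> [-4, 28, 8, 28, -22] -> [-22, 28, 8, 28, -4]
  [-25, -1, 28, 31, -42, -49, -42, 3] -> [28, -42, -42] -> [-42, -42, 28]
  [18, -7, 5, -24, 5, 16, 22, 38, 46, -47] -> [18, -24, 16, 22, 38, 46] -> [46, 38, 22, 16, -24, 18]
  [-32, 29, -36, 23, -9, 32, 42, -48, 29, -50] -> [-32, -36, 32, 42, -48, -50] -> [-50, -48, 42, 32, -36, -32]
  [16, -28, 25, -20] -> [16, -28, -20] -> [-20, -28, 16]
  probe: [4, 6, -40, -34, -11, -29, -3] -> [4, 6, -40, -34] -> [-34, -40, 6, 4]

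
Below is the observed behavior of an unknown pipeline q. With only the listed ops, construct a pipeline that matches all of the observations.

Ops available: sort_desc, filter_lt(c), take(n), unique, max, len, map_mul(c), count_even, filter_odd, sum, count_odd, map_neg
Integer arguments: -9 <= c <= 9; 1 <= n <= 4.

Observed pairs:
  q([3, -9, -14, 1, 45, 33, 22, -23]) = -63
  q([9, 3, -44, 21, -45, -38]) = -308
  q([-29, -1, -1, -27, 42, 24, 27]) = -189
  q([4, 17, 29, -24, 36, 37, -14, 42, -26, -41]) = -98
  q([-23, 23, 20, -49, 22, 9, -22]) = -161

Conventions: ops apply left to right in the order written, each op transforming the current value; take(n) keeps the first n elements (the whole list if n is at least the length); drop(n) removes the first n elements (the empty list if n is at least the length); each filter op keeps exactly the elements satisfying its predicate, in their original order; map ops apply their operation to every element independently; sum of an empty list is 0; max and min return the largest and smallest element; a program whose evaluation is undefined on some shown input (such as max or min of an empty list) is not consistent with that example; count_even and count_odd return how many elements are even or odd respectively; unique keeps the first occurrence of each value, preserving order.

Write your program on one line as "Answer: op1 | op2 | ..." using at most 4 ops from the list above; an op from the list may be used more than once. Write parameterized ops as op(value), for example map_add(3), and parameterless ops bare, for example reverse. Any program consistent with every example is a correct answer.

filter_lt(-8) | map_mul(7) | take(2) | max

Check, running the answer program on each example:
  [3, -9, -14, 1, 45, 33, 22, -23] -> [-9, -14, -23] -> [-63, -98, -161] -> [-63, -98] -> -63
  [9, 3, -44, 21, -45, -38] -> [-44, -45, -38] -> [-308, -315, -266] -> [-308, -315] -> -308
  [-29, -1, -1, -27, 42, 24, 27] -> [-29, -27] -> [-203, -189] -> [-203, -189] -> -189
  [4, 17, 29, -24, 36, 37, -14, 42, -26, -41] -> [-24, -14, -26, -41] -> [-168, -98, -182, -287] -> [-168, -98] -> -98
  [-23, 23, 20, -49, 22, 9, -22] -> [-23, -49, -22] -> [-161, -343, -154] -> [-161, -343] -> -161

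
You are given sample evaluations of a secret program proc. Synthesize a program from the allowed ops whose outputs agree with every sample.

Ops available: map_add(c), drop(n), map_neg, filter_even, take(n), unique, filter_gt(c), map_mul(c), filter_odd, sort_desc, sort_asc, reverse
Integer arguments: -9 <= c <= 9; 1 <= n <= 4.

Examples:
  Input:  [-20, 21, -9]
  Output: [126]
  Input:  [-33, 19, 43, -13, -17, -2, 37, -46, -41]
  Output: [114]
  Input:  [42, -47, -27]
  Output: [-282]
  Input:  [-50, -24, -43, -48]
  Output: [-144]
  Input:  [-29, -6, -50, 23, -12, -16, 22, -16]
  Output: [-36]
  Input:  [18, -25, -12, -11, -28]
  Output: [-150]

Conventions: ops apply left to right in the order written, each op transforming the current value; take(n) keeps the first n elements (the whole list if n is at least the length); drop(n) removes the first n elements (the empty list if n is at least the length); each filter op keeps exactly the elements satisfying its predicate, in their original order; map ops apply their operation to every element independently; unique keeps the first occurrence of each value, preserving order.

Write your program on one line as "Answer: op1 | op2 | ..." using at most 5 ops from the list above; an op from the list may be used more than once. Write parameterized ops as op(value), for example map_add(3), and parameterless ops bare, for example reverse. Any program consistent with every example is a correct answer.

drop(1) | unique | take(1) | map_mul(-6) | map_neg

Check, running the answer program on each example:
  [-20, 21, -9] -> [21, -9] -> [21, -9] -> [21] -> [-126] -> [126]
  [-33, 19, 43, -13, -17, -2, 37, -46, -41] -> [19, 43, -13, -17, -2, 37, -46, -41] -> [19, 43, -13, -17, -2, 37, -46, -41] -> [19] -> [-114] -> [114]
  [42, -47, -27] -> [-47, -27] -> [-47, -27] -> [-47] -> [282] -> [-282]
  [-50, -24, -43, -48] -> [-24, -43, -48] -> [-24, -43, -48] -> [-24] -> [144] -> [-144]
  [-29, -6, -50, 23, -12, -16, 22, -16] -> [-6, -50, 23, -12, -16, 22, -16] -> [-6, -50, 23, -12, -16, 22] -> [-6] -> [36] -> [-36]
  [18, -25, -12, -11, -28] -> [-25, -12, -11, -28] -> [-25, -12, -11, -28] -> [-25] -> [150] -> [-150]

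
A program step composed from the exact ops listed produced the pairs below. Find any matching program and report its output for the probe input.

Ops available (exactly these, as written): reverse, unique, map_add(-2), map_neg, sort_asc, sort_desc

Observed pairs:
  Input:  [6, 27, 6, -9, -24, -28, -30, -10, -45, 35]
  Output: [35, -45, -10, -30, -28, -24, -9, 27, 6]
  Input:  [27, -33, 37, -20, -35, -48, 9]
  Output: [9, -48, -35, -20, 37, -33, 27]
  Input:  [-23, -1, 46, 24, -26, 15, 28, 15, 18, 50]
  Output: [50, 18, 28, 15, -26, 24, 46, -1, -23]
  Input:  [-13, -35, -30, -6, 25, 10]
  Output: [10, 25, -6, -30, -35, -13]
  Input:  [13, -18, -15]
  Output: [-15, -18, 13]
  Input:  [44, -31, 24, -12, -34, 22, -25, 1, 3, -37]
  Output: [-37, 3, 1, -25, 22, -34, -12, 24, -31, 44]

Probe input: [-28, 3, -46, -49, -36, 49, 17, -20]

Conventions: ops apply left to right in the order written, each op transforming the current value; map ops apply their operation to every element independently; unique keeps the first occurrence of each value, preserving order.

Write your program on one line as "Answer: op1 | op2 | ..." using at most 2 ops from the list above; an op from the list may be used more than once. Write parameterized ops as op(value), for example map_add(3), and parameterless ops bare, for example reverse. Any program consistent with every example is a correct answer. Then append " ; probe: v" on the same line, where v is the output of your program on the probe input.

unique | reverse ; probe: [-20, 17, 49, -36, -49, -46, 3, -28]

Check, running the answer program on each example:
  [6, 27, 6, -9, -24, -28, -30, -10, -45, 35] -> [6, 27, -9, -24, -28, -30, -10, -45, 35] -> [35, -45, -10, -30, -28, -24, -9, 27, 6]
  [27, -33, 37, -20, -35, -48, 9] -> [27, -33, 37, -20, -35, -48, 9] -> [9, -48, -35, -20, 37, -33, 27]
  [-23, -1, 46, 24, -26, 15, 28, 15, 18, 50] -> [-23, -1, 46, 24, -26, 15, 28, 18, 50] -> [50, 18, 28, 15, -26, 24, 46, -1, -23]
  [-13, -35, -30, -6, 25, 10] -> [-13, -35, -30, -6, 25, 10] -> [10, 25, -6, -30, -35, -13]
  [13, -18, -15] -> [13, -18, -15] -> [-15, -18, 13]
  [44, -31, 24, -12, -34, 22, -25, 1, 3, -37] -> [44, -31, 24, -12, -34, 22, -25, 1, 3, -37] -> [-37, 3, 1, -25, 22, -34, -12, 24, -31, 44]
  probe: [-28, 3, -46, -49, -36, 49, 17, -20] -> [-28, 3, -46, -49, -36, 49, 17, -20] -> [-20, 17, 49, -36, -49, -46, 3, -28]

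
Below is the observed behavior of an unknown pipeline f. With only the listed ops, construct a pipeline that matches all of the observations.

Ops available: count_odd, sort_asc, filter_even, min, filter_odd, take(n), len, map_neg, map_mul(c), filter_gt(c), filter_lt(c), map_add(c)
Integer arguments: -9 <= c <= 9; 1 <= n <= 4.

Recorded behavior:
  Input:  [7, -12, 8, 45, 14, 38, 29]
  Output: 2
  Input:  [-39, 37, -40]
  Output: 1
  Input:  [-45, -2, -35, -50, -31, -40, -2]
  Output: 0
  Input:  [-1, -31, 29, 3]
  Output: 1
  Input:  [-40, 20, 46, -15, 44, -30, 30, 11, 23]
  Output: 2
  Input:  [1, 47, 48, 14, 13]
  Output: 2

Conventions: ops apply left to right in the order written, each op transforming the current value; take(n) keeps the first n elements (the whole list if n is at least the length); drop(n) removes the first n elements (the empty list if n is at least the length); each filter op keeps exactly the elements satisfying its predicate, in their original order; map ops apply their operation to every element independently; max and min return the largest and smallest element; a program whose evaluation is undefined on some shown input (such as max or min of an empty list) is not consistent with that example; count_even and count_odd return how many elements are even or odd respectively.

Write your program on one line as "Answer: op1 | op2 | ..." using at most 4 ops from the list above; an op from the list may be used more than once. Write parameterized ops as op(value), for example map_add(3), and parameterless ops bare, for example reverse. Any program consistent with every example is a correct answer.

filter_odd | filter_gt(7) | count_odd

Check, running the answer program on each example:
  [7, -12, 8, 45, 14, 38, 29] -> [7, 45, 29] -> [45, 29] -> 2
  [-39, 37, -40] -> [-39, 37] -> [37] -> 1
  [-45, -2, -35, -50, -31, -40, -2] -> [-45, -35, -31] -> [] -> 0
  [-1, -31, 29, 3] -> [-1, -31, 29, 3] -> [29] -> 1
  [-40, 20, 46, -15, 44, -30, 30, 11, 23] -> [-15, 11, 23] -> [11, 23] -> 2
  [1, 47, 48, 14, 13] -> [1, 47, 13] -> [47, 13] -> 2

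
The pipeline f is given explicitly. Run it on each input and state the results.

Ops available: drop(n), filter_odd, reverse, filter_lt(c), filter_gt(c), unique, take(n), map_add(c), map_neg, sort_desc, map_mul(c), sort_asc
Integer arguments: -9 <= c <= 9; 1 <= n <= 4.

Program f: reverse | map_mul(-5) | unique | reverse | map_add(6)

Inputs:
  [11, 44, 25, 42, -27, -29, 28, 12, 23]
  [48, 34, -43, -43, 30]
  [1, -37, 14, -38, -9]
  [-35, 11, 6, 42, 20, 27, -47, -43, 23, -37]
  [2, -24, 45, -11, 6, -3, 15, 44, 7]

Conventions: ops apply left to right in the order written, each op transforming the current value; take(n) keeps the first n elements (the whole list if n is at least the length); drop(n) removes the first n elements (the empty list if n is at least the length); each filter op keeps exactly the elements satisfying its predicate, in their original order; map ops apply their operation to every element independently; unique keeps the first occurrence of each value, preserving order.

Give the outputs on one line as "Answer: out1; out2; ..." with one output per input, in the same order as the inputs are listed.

[-49, -214, -119, -204, 141, 151, -134, -54, -109]; [-234, -164, 221, -144]; [1, 191, -64, 196, 51]; [181, -49, -24, -204, -94, -129, 241, 221, -109, 191]; [-4, 126, -219, 61, -24, 21, -69, -214, -29]

Execution, op by op:
  [11, 44, 25, 42, -27, -29, 28, 12, 23] -> [23, 12, 28, -29, -27, 42, 25, 44, 11] -> [-115, -60, -140, 145, 135, -210, -125, -220, -55] -> [-115, -60, -140, 145, 135, -210, -125, -220, -55] -> [-55, -220, -125, -210, 135, 145, -140, -60, -115] -> [-49, -214, -119, -204, 141, 151, -134, -54, -109]
  [48, 34, -43, -43, 30] -> [30, -43, -43, 34, 48] -> [-150, 215, 215, -170, -240] -> [-150, 215, -170, -240] -> [-240, -170, 215, -150] -> [-234, -164, 221, -144]
  [1, -37, 14, -38, -9] -> [-9, -38, 14, -37, 1] -> [45, 190, -70, 185, -5] -> [45, 190, -70, 185, -5] -> [-5, 185, -70, 190, 45] -> [1, 191, -64, 196, 51]
  [-35, 11, 6, 42, 20, 27, -47, -43, 23, -37] -> [-37, 23, -43, -47, 27, 20, 42, 6, 11, -35] -> [185, -115, 215, 235, -135, -100, -210, -30, -55, 175] -> [185, -115, 215, 235, -135, -100, -210, -30, -55, 175] -> [175, -55, -30, -210, -100, -135, 235, 215, -115, 185] -> [181, -49, -24, -204, -94, -129, 241, 221, -109, 191]
  [2, -24, 45, -11, 6, -3, 15, 44, 7] -> [7, 44, 15, -3, 6, -11, 45, -24, 2] -> [-35, -220, -75, 15, -30, 55, -225, 120, -10] -> [-35, -220, -75, 15, -30, 55, -225, 120, -10] -> [-10, 120, -225, 55, -30, 15, -75, -220, -35] -> [-4, 126, -219, 61, -24, 21, -69, -214, -29]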